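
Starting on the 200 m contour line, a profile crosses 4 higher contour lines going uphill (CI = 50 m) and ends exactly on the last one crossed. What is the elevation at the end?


elevation = 200 + 4 * 50 = 400 m

400 m


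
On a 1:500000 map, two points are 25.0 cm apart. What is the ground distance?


ground = 25.0 cm * 500000 / 100 = 125000.0 m = 125.0 km

125.0 km


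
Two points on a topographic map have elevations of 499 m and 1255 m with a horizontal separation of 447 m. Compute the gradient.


gradient = (1255 - 499) / 447 = 756 / 447 = 1.6913

1.6913


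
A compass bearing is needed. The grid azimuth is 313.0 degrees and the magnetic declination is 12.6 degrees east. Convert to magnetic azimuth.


magnetic azimuth = grid azimuth - declination (east +ve)
mag_az = 313.0 - 12.6 = 300.4 degrees

300.4 degrees


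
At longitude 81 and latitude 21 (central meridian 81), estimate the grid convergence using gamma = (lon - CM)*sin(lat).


gamma = (81 - 81) * sin(21) = 0 * 0.358368 = 0.0 degrees

0.0 degrees


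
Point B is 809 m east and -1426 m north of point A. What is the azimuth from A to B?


az = atan2(809, -1426) = 150.4 deg
adjusted to 0-360: 150.4 degrees

150.4 degrees


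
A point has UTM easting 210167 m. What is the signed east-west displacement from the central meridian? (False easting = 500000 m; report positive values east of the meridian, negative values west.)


displacement = 210167 - 500000 = -289833 m

-289833 m


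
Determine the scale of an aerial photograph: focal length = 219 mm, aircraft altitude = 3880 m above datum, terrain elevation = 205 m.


scale = f / (H - h) = 219 mm / 3675 m = 219 / 3675000 = 1:16781

1:16781


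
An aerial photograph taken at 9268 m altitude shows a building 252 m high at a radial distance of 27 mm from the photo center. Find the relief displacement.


d = h * r / H = 252 * 27 / 9268 = 0.73 mm

0.73 mm


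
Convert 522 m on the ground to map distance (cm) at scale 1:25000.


map_cm = 522 * 100 / 25000 = 2.088 cm ≈ 2.09 cm

2.09 cm


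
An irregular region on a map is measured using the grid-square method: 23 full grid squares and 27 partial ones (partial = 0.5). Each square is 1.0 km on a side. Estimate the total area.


effective squares = 23 + 27 * 0.5 = 36.5
area = 36.5 * 1.0 = 36.5 km^2

36.5 km^2


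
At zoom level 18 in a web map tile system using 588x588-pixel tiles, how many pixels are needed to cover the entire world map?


tiles per axis = 2^18 = 262144
total tiles = 262144^2 = 68719476736
pixels per axis = 262144 * 588 = 154140672
total pixels = 154140672^2 = 23759346764611584

23759346764611584 pixels


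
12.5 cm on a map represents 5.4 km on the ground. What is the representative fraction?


ground = 5.4 km = 540000 cm; RF denominator = ground / map = 540000 / 12.5 = 43200; RF = 1:43200

1:43200


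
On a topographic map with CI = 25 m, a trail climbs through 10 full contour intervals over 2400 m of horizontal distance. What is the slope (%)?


elevation change = 10 * 25 = 250 m
slope = 250 / 2400 * 100 = 10.4%

10.4%


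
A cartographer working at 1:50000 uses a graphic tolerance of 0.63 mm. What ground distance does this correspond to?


ground = 0.63 mm * 50000 / 1000 = 31.5 m

31.5 m


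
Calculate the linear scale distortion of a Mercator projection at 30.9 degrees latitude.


SF = 1 / cos(30.9) = 1 / 0.858065 = 1.165

1.165


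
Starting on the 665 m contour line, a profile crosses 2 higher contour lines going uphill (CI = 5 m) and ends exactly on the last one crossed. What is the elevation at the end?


elevation = 665 + 2 * 5 = 675 m

675 m


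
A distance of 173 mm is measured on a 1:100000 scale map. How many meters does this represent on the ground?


ground = 173 mm * 100000 / 1000 = 17300.0 m

17300.0 m


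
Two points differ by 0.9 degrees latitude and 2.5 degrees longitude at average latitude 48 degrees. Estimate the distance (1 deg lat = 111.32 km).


dlat_km = 0.9 * 111.32 = 100.188
dlon_km = 2.5 * 111.32 * cos(48) ≈ 186.219
dist = sqrt(100.188^2 + 186.219^2) ≈ 211.5 km

211.5 km


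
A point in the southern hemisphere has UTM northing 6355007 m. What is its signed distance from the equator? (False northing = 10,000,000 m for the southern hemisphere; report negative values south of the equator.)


For southern: actual = 6355007 - 10000000 = -3644993 m

-3644993 m


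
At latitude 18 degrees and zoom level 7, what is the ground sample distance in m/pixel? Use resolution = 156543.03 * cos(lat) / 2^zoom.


res = 156543.03 * cos(18) / 2^7 = 156543.03 * 0.95105652 / 128 = 1163.13 m/pixel

1163.13 m/pixel


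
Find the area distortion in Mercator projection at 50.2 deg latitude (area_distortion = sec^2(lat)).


area_distortion = 1/cos^2(50.2) = 2.441

2.441


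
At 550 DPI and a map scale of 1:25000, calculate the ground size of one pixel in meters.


pixel_cm = 2.54 / 550 ≈ 0.004618 cm
ground = pixel_cm * 25000 / 100 = 2.54 * 25000 / (550 * 100) = 63500 / 55000 ≈ 1.15 m

1.15 m


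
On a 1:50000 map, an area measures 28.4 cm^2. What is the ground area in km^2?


ground_area = 28.4 * (50000/100)^2 = 7100000.0 m^2 = 7.1 km^2

7.1 km^2


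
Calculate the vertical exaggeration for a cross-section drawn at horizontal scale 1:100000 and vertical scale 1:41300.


VE = horizontal_scale / vertical_scale = 100000 / 41300 ≈ 2.4

2.4x


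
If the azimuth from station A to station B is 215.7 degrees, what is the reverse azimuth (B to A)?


back azimuth = (215.7 + 180) mod 360 = 35.7 degrees

35.7 degrees


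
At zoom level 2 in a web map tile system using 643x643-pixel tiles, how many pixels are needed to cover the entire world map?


tiles per axis = 2^2 = 4
total tiles = 4^2 = 16
pixels per axis = 4 * 643 = 2572
total pixels = 2572^2 = 6615184

6615184 pixels


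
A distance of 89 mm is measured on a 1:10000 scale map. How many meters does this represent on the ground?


ground = 89 mm * 10000 / 1000 = 890.0 m

890.0 m


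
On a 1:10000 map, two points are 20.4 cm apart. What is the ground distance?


ground = 20.4 cm * 10000 / 100 = 2040.0 m = 2.04 km

2.04 km


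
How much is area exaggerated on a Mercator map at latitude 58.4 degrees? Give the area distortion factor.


area_distortion = 1/cos^2(58.4) = 3.642

3.642


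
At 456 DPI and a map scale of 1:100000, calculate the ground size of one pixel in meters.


pixel_cm = 2.54 / 456 ≈ 0.00557 cm
ground = pixel_cm * 100000 / 100 = 2.54 * 100000 / (456 * 100) = 254000 / 45600 ≈ 5.57 m

5.57 m


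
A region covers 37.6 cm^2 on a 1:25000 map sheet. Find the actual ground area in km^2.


ground_area = 37.6 * (25000/100)^2 = 2350000.0 m^2 = 2.35 km^2

2.35 km^2


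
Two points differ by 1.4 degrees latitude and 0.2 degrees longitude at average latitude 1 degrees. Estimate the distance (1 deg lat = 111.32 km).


dlat_km = 1.4 * 111.32 = 155.848
dlon_km = 0.2 * 111.32 * cos(1) ≈ 22.261
dist = sqrt(155.848^2 + 22.261^2) ≈ 157.4 km

157.4 km


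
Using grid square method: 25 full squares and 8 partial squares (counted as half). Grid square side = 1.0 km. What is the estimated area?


effective squares = 25 + 8 * 0.5 = 29.0
area = 29.0 * 1.0 = 29.0 km^2

29.0 km^2


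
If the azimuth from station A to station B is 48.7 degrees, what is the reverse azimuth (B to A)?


back azimuth = (48.7 + 180) mod 360 = 228.7 degrees

228.7 degrees


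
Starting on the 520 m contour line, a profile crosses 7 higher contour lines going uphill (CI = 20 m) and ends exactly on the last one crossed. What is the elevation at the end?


elevation = 520 + 7 * 20 = 660 m

660 m


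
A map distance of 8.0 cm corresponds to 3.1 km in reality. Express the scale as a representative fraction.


ground = 3.1 km = 310000 cm; RF denominator = ground / map = 310000 / 8.0 = 38750; RF = 1:38750

1:38750


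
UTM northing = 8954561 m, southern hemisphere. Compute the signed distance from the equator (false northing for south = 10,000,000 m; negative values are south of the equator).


For southern: actual = 8954561 - 10000000 = -1045439 m

-1045439 m


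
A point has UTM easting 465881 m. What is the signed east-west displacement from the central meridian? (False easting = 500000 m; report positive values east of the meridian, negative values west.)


displacement = 465881 - 500000 = -34119 m

-34119 m


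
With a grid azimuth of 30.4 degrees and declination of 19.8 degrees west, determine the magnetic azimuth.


magnetic azimuth = grid azimuth - declination (east +ve)
mag_az = 30.4 - -19.8 = 50.2 degrees

50.2 degrees


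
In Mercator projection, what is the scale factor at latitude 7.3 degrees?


SF = 1 / cos(7.3) = 1 / 0.991894 = 1.008

1.008


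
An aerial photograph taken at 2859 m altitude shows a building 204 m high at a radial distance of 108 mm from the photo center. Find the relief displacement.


d = h * r / H = 204 * 108 / 2859 = 7.71 mm

7.71 mm


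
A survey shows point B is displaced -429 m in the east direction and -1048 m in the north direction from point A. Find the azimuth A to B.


az = atan2(-429, -1048) = -157.7 deg
adjusted to 0-360: 202.3 degrees

202.3 degrees


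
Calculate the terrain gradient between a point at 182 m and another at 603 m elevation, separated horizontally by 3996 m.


gradient = (603 - 182) / 3996 = 421 / 3996 = 0.1054

0.1054


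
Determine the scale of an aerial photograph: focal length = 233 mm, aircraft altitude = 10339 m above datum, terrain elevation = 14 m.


scale = f / (H - h) = 233 mm / 10325 m = 233 / 10325000 = 1:44313

1:44313


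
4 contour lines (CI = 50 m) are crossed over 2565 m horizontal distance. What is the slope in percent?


elevation change = 4 * 50 = 200 m
slope = 200 / 2565 * 100 = 7.8%

7.8%


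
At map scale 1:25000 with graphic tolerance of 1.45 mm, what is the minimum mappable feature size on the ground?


ground = 1.45 mm * 25000 / 1000 = 36.25 m

36.25 m


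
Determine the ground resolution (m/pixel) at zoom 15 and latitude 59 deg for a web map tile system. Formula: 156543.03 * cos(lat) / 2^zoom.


res = 156543.03 * cos(59) / 2^15 = 156543.03 * 0.51503807 / 32768 = 2.46 m/pixel

2.46 m/pixel


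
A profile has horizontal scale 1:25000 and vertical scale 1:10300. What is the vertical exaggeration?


VE = horizontal_scale / vertical_scale = 25000 / 10300 ≈ 2.4

2.4x


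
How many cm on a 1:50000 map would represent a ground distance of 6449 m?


map_cm = 6449 * 100 / 50000 = 12.898 cm ≈ 12.9 cm

12.9 cm


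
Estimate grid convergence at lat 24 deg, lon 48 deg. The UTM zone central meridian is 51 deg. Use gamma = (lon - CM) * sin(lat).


gamma = (48 - 51) * sin(24) = -3 * 0.406737 = -1.22 degrees

-1.22 degrees


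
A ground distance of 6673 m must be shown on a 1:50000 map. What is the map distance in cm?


map_cm = 6673 * 100 / 50000 = 13.346 cm ≈ 13.35 cm

13.35 cm


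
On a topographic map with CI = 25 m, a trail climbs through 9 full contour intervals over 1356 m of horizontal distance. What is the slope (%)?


elevation change = 9 * 25 = 225 m
slope = 225 / 1356 * 100 = 16.6%

16.6%


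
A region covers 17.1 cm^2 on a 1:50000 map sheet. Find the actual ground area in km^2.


ground_area = 17.1 * (50000/100)^2 = 4275000.0 m^2 = 4.275 km^2

4.275 km^2


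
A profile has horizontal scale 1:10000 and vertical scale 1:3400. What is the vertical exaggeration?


VE = horizontal_scale / vertical_scale = 10000 / 3400 ≈ 2.9

2.9x


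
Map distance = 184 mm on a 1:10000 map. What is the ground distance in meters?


ground = 184 mm * 10000 / 1000 = 1840.0 m

1840.0 m


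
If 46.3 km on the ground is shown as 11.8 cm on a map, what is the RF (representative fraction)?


ground = 46.3 km = 4630000 cm; RF denominator = ground / map = 4630000 / 11.8 ≈ 392373; RF = 1:392373

1:392373


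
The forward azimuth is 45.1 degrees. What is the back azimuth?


back azimuth = (45.1 + 180) mod 360 = 225.1 degrees

225.1 degrees


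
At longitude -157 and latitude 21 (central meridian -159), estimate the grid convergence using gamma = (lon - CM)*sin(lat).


gamma = (-157 - -159) * sin(21) = 2 * 0.358368 = 0.717 degrees

0.717 degrees


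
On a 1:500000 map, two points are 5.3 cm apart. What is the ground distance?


ground = 5.3 cm * 500000 / 100 = 26500.0 m = 26.5 km

26.5 km


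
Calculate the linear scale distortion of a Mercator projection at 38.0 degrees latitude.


SF = 1 / cos(38.0) = 1 / 0.788011 = 1.269

1.269


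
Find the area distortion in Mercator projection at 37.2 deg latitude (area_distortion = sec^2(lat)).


area_distortion = 1/cos^2(37.2) = 1.576

1.576


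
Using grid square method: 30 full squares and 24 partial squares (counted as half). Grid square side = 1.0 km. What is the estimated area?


effective squares = 30 + 24 * 0.5 = 42.0
area = 42.0 * 1.0 = 42.0 km^2

42.0 km^2


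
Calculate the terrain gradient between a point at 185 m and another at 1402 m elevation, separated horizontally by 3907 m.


gradient = (1402 - 185) / 3907 = 1217 / 3907 = 0.3115

0.3115


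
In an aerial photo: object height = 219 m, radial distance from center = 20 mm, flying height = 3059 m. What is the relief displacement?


d = h * r / H = 219 * 20 / 3059 = 1.43 mm

1.43 mm


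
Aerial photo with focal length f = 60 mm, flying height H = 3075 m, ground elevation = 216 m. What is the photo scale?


scale = f / (H - h) = 60 mm / 2859 m = 60 / 2859000 = 1:47650

1:47650


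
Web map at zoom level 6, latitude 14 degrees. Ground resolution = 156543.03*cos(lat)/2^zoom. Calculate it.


res = 156543.03 * cos(14) / 2^6 = 156543.03 * 0.97029573 / 64 = 2373.33 m/pixel

2373.33 m/pixel


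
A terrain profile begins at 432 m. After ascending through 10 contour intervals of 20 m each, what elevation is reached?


elevation = 432 + 10 * 20 = 632 m

632 m


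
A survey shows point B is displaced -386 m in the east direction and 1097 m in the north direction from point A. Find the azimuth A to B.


az = atan2(-386, 1097) = -19.4 deg
adjusted to 0-360: 340.6 degrees

340.6 degrees


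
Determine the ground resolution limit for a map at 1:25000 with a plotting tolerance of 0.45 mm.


ground = 0.45 mm * 25000 / 1000 = 11.25 m

11.25 m


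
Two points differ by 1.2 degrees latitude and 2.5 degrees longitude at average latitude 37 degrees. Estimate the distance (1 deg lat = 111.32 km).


dlat_km = 1.2 * 111.32 = 133.584
dlon_km = 2.5 * 111.32 * cos(37) ≈ 222.26
dist = sqrt(133.584^2 + 222.26^2) ≈ 259.3 km

259.3 km


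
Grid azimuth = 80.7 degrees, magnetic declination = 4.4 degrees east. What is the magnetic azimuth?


magnetic azimuth = grid azimuth - declination (east +ve)
mag_az = 80.7 - 4.4 = 76.3 degrees

76.3 degrees


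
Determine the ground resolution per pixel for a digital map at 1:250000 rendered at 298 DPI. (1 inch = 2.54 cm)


pixel_cm = 2.54 / 298 ≈ 0.008523 cm
ground = pixel_cm * 250000 / 100 = 2.54 * 250000 / (298 * 100) = 635000 / 29800 ≈ 21.31 m

21.31 m


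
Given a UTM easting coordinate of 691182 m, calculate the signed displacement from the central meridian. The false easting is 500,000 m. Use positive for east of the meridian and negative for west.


displacement = 691182 - 500000 = 191182 m

191182 m


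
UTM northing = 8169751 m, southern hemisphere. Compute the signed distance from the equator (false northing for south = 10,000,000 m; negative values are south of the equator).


For southern: actual = 8169751 - 10000000 = -1830249 m

-1830249 m


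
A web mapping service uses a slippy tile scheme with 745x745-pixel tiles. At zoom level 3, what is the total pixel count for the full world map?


tiles per axis = 2^3 = 8
total tiles = 8^2 = 64
pixels per axis = 8 * 745 = 5960
total pixels = 5960^2 = 35521600

35521600 pixels


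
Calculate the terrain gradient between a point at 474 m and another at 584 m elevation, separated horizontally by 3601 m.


gradient = (584 - 474) / 3601 = 110 / 3601 = 0.0305

0.0305


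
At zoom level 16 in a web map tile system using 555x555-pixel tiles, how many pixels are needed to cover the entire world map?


tiles per axis = 2^16 = 65536
total tiles = 65536^2 = 4294967296
pixels per axis = 65536 * 555 = 36372480
total pixels = 36372480^2 = 1322957301350400

1322957301350400 pixels


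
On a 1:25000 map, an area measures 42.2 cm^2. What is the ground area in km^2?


ground_area = 42.2 * (25000/100)^2 = 2637500.0 m^2 = 2.6375 km^2 ≈ 2.638 km^2

2.638 km^2


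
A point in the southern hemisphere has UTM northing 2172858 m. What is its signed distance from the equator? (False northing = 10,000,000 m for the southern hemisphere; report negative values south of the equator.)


For southern: actual = 2172858 - 10000000 = -7827142 m

-7827142 m


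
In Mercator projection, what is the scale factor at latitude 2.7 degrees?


SF = 1 / cos(2.7) = 1 / 0.99889 = 1.001

1.001


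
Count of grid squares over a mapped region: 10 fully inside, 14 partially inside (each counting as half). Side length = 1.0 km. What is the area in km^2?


effective squares = 10 + 14 * 0.5 = 17.0
area = 17.0 * 1.0 = 17.0 km^2

17.0 km^2


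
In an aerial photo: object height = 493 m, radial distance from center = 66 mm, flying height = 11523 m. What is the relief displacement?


d = h * r / H = 493 * 66 / 11523 = 2.82 mm

2.82 mm


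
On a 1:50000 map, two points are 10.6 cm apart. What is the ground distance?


ground = 10.6 cm * 50000 / 100 = 5300.0 m = 5.3 km

5.3 km


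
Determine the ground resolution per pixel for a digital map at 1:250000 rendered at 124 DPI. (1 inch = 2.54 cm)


pixel_cm = 2.54 / 124 ≈ 0.020484 cm
ground = pixel_cm * 250000 / 100 = 2.54 * 250000 / (124 * 100) = 635000 / 12400 ≈ 51.21 m

51.21 m


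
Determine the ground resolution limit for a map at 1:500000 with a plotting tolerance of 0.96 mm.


ground = 0.96 mm * 500000 / 1000 = 480.0 m

480.0 m


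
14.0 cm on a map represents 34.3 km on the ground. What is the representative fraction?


ground = 34.3 km = 3430000 cm; RF denominator = ground / map = 3430000 / 14.0 = 245000; RF = 1:245000

1:245000


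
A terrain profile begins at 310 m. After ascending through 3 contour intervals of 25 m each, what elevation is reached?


elevation = 310 + 3 * 25 = 385 m

385 m


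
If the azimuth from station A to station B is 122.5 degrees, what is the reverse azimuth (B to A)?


back azimuth = (122.5 + 180) mod 360 = 302.5 degrees

302.5 degrees


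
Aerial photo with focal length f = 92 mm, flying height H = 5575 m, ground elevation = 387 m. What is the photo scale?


scale = f / (H - h) = 92 mm / 5188 m = 92 / 5188000 = 1:56391

1:56391


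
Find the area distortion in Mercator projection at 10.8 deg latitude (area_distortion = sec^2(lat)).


area_distortion = 1/cos^2(10.8) = 1.036

1.036


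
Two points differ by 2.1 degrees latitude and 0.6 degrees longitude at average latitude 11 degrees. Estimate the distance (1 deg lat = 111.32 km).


dlat_km = 2.1 * 111.32 = 233.772
dlon_km = 0.6 * 111.32 * cos(11) ≈ 65.565
dist = sqrt(233.772^2 + 65.565^2) ≈ 242.8 km

242.8 km


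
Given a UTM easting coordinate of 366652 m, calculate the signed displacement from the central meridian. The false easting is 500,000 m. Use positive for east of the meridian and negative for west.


displacement = 366652 - 500000 = -133348 m

-133348 m


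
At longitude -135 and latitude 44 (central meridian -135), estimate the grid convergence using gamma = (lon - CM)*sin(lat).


gamma = (-135 - -135) * sin(44) = 0 * 0.694658 = 0.0 degrees

0.0 degrees


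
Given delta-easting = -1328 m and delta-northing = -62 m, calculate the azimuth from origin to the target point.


az = atan2(-1328, -62) = -92.7 deg
adjusted to 0-360: 267.3 degrees

267.3 degrees


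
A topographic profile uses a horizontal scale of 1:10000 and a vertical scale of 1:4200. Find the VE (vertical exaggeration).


VE = horizontal_scale / vertical_scale = 10000 / 4200 ≈ 2.4

2.4x


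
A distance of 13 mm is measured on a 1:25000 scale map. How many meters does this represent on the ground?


ground = 13 mm * 25000 / 1000 = 325.0 m

325.0 m


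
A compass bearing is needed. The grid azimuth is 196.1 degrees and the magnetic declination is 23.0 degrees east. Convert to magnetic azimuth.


magnetic azimuth = grid azimuth - declination (east +ve)
mag_az = 196.1 - 23.0 = 173.1 degrees

173.1 degrees


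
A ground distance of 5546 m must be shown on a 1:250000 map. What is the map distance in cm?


map_cm = 5546 * 100 / 250000 = 2.2184 cm ≈ 2.22 cm

2.22 cm


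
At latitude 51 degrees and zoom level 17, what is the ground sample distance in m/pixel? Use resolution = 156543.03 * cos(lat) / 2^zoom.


res = 156543.03 * cos(51) / 2^17 = 156543.03 * 0.62932039 / 131072 = 0.75 m/pixel

0.75 m/pixel


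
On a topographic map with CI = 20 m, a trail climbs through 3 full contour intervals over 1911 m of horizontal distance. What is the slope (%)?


elevation change = 3 * 20 = 60 m
slope = 60 / 1911 * 100 = 3.1%

3.1%


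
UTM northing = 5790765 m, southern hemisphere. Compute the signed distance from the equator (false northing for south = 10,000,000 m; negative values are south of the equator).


For southern: actual = 5790765 - 10000000 = -4209235 m

-4209235 m


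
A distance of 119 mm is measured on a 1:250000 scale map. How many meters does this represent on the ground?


ground = 119 mm * 250000 / 1000 = 29750.0 m

29750.0 m


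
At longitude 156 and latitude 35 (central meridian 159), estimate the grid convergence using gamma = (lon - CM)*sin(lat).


gamma = (156 - 159) * sin(35) = -3 * 0.573576 = -1.721 degrees

-1.721 degrees


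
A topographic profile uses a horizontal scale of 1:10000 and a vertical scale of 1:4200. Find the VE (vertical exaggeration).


VE = horizontal_scale / vertical_scale = 10000 / 4200 ≈ 2.4

2.4x


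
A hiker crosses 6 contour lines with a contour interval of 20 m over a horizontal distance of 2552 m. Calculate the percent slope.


elevation change = 6 * 20 = 120 m
slope = 120 / 2552 * 100 = 4.7%

4.7%


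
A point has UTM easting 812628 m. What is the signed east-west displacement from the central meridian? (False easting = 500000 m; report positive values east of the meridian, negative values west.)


displacement = 812628 - 500000 = 312628 m

312628 m


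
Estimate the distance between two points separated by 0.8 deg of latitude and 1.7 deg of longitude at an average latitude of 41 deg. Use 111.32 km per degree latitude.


dlat_km = 0.8 * 111.32 = 89.056
dlon_km = 1.7 * 111.32 * cos(41) ≈ 142.824
dist = sqrt(89.056^2 + 142.824^2) ≈ 168.3 km

168.3 km


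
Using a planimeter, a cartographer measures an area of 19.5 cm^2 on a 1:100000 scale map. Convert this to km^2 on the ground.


ground_area = 19.5 * (100000/100)^2 = 19500000.0 m^2 = 19.5 km^2

19.5 km^2


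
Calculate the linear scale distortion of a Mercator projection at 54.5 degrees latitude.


SF = 1 / cos(54.5) = 1 / 0.580703 = 1.722

1.722


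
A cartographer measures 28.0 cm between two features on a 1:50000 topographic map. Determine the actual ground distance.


ground = 28.0 cm * 50000 / 100 = 14000.0 m = 14.0 km

14.0 km


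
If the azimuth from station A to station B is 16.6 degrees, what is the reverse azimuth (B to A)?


back azimuth = (16.6 + 180) mod 360 = 196.6 degrees

196.6 degrees


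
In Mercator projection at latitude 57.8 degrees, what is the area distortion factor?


area_distortion = 1/cos^2(57.8) = 3.522

3.522


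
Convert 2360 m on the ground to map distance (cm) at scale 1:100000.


map_cm = 2360 * 100 / 100000 = 2.36 cm

2.36 cm


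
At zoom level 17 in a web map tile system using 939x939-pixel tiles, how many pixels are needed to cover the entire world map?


tiles per axis = 2^17 = 131072
total tiles = 131072^2 = 17179869184
pixels per axis = 131072 * 939 = 123076608
total pixels = 123076608^2 = 15147851436785664

15147851436785664 pixels


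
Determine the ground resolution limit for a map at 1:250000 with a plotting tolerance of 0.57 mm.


ground = 0.57 mm * 250000 / 1000 = 142.5 m

142.5 m


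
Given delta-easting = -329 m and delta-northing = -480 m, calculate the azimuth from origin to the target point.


az = atan2(-329, -480) = -145.6 deg
adjusted to 0-360: 214.4 degrees

214.4 degrees


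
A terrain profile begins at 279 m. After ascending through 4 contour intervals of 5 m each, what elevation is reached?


elevation = 279 + 4 * 5 = 299 m

299 m


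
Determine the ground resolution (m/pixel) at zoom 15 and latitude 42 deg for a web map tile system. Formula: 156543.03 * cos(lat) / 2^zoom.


res = 156543.03 * cos(42) / 2^15 = 156543.03 * 0.74314483 / 32768 = 3.55 m/pixel

3.55 m/pixel


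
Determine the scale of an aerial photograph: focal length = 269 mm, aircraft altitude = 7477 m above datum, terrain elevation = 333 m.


scale = f / (H - h) = 269 mm / 7144 m = 269 / 7144000 = 1:26558

1:26558


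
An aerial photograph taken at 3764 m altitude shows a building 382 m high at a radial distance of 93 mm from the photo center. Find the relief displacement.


d = h * r / H = 382 * 93 / 3764 = 9.44 mm

9.44 mm


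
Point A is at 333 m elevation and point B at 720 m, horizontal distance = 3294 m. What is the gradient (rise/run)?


gradient = (720 - 333) / 3294 = 387 / 3294 = 0.1175

0.1175


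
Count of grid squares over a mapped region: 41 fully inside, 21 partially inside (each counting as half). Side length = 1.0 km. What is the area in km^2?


effective squares = 41 + 21 * 0.5 = 51.5
area = 51.5 * 1.0 = 51.5 km^2

51.5 km^2


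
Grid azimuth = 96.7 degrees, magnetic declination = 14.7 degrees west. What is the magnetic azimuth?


magnetic azimuth = grid azimuth - declination (east +ve)
mag_az = 96.7 - -14.7 = 111.4 degrees

111.4 degrees


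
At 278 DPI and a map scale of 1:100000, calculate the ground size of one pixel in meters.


pixel_cm = 2.54 / 278 ≈ 0.009137 cm
ground = pixel_cm * 100000 / 100 = 2.54 * 100000 / (278 * 100) = 254000 / 27800 ≈ 9.14 m

9.14 m


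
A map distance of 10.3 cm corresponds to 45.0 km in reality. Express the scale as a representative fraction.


ground = 45.0 km = 4500000 cm; RF denominator = ground / map = 4500000 / 10.3 ≈ 436893; RF = 1:436893

1:436893


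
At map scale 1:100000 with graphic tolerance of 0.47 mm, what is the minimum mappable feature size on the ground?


ground = 0.47 mm * 100000 / 1000 = 47.0 m

47.0 m


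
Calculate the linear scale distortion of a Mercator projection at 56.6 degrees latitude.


SF = 1 / cos(56.6) = 1 / 0.550481 = 1.817

1.817


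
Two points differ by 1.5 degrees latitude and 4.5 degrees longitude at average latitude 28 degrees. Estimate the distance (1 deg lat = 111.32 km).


dlat_km = 1.5 * 111.32 = 166.98
dlon_km = 4.5 * 111.32 * cos(28) ≈ 442.304
dist = sqrt(166.98^2 + 442.304^2) ≈ 472.8 km

472.8 km


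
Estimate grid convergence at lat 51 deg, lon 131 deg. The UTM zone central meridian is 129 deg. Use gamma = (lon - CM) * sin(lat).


gamma = (131 - 129) * sin(51) = 2 * 0.777146 = 1.554 degrees

1.554 degrees


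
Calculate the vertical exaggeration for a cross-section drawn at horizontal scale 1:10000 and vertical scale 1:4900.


VE = horizontal_scale / vertical_scale = 10000 / 4900 ≈ 2.0

2.0x


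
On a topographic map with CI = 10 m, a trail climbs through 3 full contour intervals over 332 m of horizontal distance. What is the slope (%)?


elevation change = 3 * 10 = 30 m
slope = 30 / 332 * 100 = 9.0%

9.0%


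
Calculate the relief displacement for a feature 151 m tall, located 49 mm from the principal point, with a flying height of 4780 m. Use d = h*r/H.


d = h * r / H = 151 * 49 / 4780 = 1.55 mm

1.55 mm


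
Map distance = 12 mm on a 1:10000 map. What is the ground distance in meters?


ground = 12 mm * 10000 / 1000 = 120.0 m

120.0 m


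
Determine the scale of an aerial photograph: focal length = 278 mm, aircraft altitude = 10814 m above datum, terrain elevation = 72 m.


scale = f / (H - h) = 278 mm / 10742 m = 278 / 10742000 = 1:38640

1:38640


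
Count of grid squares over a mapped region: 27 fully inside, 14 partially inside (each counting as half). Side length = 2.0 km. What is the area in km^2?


effective squares = 27 + 14 * 0.5 = 34.0
area = 34.0 * 4.0 = 136.0 km^2

136.0 km^2


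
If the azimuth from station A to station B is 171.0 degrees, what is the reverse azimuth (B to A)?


back azimuth = (171.0 + 180) mod 360 = 351.0 degrees

351.0 degrees


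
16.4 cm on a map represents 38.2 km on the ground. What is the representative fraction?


ground = 38.2 km = 3820000 cm; RF denominator = ground / map = 3820000 / 16.4 ≈ 232927; RF = 1:232927

1:232927


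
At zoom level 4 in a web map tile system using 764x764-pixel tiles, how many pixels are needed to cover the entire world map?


tiles per axis = 2^4 = 16
total tiles = 16^2 = 256
pixels per axis = 16 * 764 = 12224
total pixels = 12224^2 = 149426176

149426176 pixels


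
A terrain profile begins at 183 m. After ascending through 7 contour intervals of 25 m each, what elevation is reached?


elevation = 183 + 7 * 25 = 358 m

358 m


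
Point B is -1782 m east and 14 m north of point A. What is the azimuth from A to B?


az = atan2(-1782, 14) = -89.5 deg
adjusted to 0-360: 270.5 degrees

270.5 degrees


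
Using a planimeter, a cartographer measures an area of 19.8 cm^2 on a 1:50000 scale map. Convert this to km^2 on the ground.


ground_area = 19.8 * (50000/100)^2 = 4950000.0 m^2 = 4.95 km^2

4.95 km^2


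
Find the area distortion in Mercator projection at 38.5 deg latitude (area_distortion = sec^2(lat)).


area_distortion = 1/cos^2(38.5) = 1.633

1.633


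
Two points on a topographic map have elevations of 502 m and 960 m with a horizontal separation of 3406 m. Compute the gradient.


gradient = (960 - 502) / 3406 = 458 / 3406 = 0.1345

0.1345


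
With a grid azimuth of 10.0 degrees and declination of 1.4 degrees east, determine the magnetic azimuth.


magnetic azimuth = grid azimuth - declination (east +ve)
mag_az = 10.0 - 1.4 = 8.6 degrees

8.6 degrees


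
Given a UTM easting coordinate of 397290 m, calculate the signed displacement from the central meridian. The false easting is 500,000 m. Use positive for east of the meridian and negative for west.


displacement = 397290 - 500000 = -102710 m

-102710 m


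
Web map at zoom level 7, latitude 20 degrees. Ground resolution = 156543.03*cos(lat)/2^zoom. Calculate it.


res = 156543.03 * cos(20) / 2^7 = 156543.03 * 0.93969262 / 128 = 1149.24 m/pixel

1149.24 m/pixel


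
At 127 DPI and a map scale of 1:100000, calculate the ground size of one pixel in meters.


pixel_cm = 2.54 / 127 = 0.02 cm
ground = pixel_cm * 100000 / 100 = 2.54 * 100000 / (127 * 100) = 254000 / 12700 = 20.0 m

20.0 m


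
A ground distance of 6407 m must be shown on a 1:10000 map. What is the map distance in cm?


map_cm = 6407 * 100 / 10000 = 64.07 cm

64.07 cm


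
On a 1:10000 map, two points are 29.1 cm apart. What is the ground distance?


ground = 29.1 cm * 10000 / 100 = 2910.0 m = 2.91 km

2.91 km


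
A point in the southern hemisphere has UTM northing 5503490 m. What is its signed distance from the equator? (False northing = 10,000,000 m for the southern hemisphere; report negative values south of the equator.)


For southern: actual = 5503490 - 10000000 = -4496510 m

-4496510 m


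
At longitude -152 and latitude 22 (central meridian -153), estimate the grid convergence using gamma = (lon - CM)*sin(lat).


gamma = (-152 - -153) * sin(22) = 1 * 0.374607 = 0.375 degrees

0.375 degrees


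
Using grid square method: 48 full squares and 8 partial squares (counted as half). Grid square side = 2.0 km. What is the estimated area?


effective squares = 48 + 8 * 0.5 = 52.0
area = 52.0 * 4.0 = 208.0 km^2

208.0 km^2


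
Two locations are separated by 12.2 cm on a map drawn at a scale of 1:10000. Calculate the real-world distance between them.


ground = 12.2 cm * 10000 / 100 = 1220.0 m = 1.22 km

1.22 km


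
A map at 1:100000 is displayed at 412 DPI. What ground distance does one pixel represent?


pixel_cm = 2.54 / 412 ≈ 0.006165 cm
ground = pixel_cm * 100000 / 100 = 2.54 * 100000 / (412 * 100) = 254000 / 41200 ≈ 6.17 m

6.17 m


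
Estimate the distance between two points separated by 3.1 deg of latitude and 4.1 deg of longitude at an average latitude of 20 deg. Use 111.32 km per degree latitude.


dlat_km = 3.1 * 111.32 = 345.092
dlon_km = 4.1 * 111.32 * cos(20) ≈ 428.887
dist = sqrt(345.092^2 + 428.887^2) ≈ 550.5 km

550.5 km


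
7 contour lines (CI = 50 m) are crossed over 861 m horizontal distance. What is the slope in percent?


elevation change = 7 * 50 = 350 m
slope = 350 / 861 * 100 = 40.7%

40.7%


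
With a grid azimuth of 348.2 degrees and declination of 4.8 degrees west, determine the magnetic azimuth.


magnetic azimuth = grid azimuth - declination (east +ve)
mag_az = 348.2 - -4.8 = 353.0 degrees

353.0 degrees


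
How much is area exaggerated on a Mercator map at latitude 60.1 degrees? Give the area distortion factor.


area_distortion = 1/cos^2(60.1) = 4.024

4.024


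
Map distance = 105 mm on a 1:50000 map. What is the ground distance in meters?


ground = 105 mm * 50000 / 1000 = 5250.0 m

5250.0 m


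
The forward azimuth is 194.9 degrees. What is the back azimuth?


back azimuth = (194.9 + 180) mod 360 = 14.9 degrees

14.9 degrees


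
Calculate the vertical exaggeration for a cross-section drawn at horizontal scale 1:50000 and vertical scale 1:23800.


VE = horizontal_scale / vertical_scale = 50000 / 23800 ≈ 2.1

2.1x


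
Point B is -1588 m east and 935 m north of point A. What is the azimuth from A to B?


az = atan2(-1588, 935) = -59.5 deg
adjusted to 0-360: 300.5 degrees

300.5 degrees


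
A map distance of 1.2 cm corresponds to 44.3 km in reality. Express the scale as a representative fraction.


ground = 44.3 km = 4430000 cm; RF denominator = ground / map = 4430000 / 1.2 ≈ 3691667; RF = 1:3691667

1:3691667


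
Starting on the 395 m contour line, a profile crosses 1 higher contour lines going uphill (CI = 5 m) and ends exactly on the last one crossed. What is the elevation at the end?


elevation = 395 + 1 * 5 = 400 m

400 m


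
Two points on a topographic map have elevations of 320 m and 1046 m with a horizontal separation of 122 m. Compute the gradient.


gradient = (1046 - 320) / 122 = 726 / 122 = 5.9508

5.9508


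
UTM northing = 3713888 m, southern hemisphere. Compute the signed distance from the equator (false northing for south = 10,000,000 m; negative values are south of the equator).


For southern: actual = 3713888 - 10000000 = -6286112 m

-6286112 m


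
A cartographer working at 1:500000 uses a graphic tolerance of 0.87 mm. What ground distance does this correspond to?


ground = 0.87 mm * 500000 / 1000 = 435.0 m

435.0 m


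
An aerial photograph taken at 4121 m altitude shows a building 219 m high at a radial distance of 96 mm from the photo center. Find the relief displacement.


d = h * r / H = 219 * 96 / 4121 = 5.1 mm

5.1 mm


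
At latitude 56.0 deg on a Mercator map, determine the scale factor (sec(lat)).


SF = 1 / cos(56.0) = 1 / 0.559193 = 1.788

1.788


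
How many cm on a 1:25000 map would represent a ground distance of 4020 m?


map_cm = 4020 * 100 / 25000 = 16.08 cm

16.08 cm


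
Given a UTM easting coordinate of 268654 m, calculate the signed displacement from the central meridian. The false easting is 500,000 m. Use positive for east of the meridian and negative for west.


displacement = 268654 - 500000 = -231346 m

-231346 m


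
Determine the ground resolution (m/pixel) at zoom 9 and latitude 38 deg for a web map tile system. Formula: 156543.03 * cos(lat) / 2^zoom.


res = 156543.03 * cos(38) / 2^9 = 156543.03 * 0.78801075 / 512 = 240.93 m/pixel

240.93 m/pixel


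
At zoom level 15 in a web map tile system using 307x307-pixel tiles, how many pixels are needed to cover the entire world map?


tiles per axis = 2^15 = 32768
total tiles = 32768^2 = 1073741824
pixels per axis = 32768 * 307 = 10059776
total pixels = 10059776^2 = 101199093170176

101199093170176 pixels


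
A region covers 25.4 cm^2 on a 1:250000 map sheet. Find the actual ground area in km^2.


ground_area = 25.4 * (250000/100)^2 = 158750000.0 m^2 = 158.75 km^2

158.75 km^2


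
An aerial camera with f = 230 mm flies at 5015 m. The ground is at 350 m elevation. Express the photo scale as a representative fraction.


scale = f / (H - h) = 230 mm / 4665 m = 230 / 4665000 = 1:20283

1:20283


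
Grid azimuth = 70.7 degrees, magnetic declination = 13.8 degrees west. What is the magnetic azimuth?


magnetic azimuth = grid azimuth - declination (east +ve)
mag_az = 70.7 - -13.8 = 84.5 degrees

84.5 degrees


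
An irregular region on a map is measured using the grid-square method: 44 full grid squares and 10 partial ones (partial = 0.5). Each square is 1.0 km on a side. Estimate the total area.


effective squares = 44 + 10 * 0.5 = 49.0
area = 49.0 * 1.0 = 49.0 km^2

49.0 km^2


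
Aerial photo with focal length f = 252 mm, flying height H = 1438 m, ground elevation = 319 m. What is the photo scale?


scale = f / (H - h) = 252 mm / 1119 m = 252 / 1119000 = 1:4440

1:4440


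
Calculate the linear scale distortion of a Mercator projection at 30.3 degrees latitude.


SF = 1 / cos(30.3) = 1 / 0.863396 = 1.158

1.158


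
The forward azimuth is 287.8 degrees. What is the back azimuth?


back azimuth = (287.8 + 180) mod 360 = 107.8 degrees

107.8 degrees


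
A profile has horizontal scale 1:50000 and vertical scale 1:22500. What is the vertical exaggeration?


VE = horizontal_scale / vertical_scale = 50000 / 22500 ≈ 2.2

2.2x


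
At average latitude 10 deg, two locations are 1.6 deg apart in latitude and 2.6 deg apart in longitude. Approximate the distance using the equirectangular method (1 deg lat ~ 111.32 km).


dlat_km = 1.6 * 111.32 = 178.112
dlon_km = 2.6 * 111.32 * cos(10) ≈ 285.035
dist = sqrt(178.112^2 + 285.035^2) ≈ 336.1 km

336.1 km


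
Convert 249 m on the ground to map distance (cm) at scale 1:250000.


map_cm = 249 * 100 / 250000 = 0.0996 cm ≈ 0.1 cm

0.1 cm


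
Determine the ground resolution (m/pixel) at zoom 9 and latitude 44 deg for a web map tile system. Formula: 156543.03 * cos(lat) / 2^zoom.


res = 156543.03 * cos(44) / 2^9 = 156543.03 * 0.7193398 / 512 = 219.94 m/pixel

219.94 m/pixel


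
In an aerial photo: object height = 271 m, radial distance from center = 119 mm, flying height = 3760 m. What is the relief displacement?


d = h * r / H = 271 * 119 / 3760 = 8.58 mm

8.58 mm


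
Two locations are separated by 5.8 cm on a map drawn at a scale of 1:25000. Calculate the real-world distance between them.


ground = 5.8 cm * 25000 / 100 = 1450.0 m = 1.45 km

1.45 km


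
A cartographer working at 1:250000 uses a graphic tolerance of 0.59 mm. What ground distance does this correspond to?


ground = 0.59 mm * 250000 / 1000 = 147.5 m

147.5 m
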